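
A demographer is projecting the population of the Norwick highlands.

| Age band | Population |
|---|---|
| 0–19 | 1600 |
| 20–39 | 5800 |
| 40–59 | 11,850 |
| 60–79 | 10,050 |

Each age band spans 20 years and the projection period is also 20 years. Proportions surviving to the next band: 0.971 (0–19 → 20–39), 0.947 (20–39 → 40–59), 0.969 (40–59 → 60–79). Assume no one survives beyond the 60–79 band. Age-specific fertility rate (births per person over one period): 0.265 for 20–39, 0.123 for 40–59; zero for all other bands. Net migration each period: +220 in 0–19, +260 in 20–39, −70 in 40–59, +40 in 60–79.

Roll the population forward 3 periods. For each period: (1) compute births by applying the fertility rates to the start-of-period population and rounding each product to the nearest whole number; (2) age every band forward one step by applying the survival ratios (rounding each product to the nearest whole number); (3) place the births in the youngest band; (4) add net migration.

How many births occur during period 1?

2995

[period 1]
Births: 5800 × 0.265 = 1537 ; 11850 × 0.123 = 1458 ⇒ total 2995
20–39: 1600 × 0.971 = 1554
40–59: 5800 × 0.947 = 5493
60–79: 11850 × 0.969 = 11483
Net migration: 0–19 + 220 → 3215; 20–39 + 260 → 1814; 40–59 − 70 → 5423; 60–79 + 40 → 11523
End of period: [3215, 1814, 5423, 11523]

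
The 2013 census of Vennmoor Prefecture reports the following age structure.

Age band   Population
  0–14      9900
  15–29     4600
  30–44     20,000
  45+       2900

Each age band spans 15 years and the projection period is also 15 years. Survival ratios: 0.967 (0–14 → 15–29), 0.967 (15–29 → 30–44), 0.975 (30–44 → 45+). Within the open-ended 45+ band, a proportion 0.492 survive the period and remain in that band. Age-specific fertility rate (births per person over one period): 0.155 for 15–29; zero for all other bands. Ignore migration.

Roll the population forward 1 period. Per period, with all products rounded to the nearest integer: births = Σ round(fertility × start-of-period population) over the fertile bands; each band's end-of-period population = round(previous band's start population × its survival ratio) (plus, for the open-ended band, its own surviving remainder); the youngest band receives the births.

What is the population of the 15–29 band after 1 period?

— Period 1 —
Births: 4600 × 0.155 = 713
15–29: 9900 × 0.967 = 9573
30–44: 4600 × 0.967 = 4448
45+: 20000 × 0.975 + 2900 × 0.492 = 19500 + 1427 = 20927
→ [713, 9573, 4448, 20927]

9573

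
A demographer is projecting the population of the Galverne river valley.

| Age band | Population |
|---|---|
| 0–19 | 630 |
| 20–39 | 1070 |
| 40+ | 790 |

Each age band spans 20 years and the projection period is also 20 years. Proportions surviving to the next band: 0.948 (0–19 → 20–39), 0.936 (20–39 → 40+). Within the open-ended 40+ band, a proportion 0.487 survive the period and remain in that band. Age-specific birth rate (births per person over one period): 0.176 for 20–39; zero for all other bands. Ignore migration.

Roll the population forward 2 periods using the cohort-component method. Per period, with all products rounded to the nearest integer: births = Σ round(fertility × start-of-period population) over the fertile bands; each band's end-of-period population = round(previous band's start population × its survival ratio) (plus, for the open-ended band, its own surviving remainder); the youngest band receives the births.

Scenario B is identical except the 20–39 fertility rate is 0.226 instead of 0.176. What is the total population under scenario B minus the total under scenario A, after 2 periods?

Period 1:
Births: 1070 × 0.176 = 188
20–39: 630 × 0.948 = 597
40+: 1070 × 0.936 + 790 × 0.487 = 1002 + 385 = 1387
→ [188, 597, 1387]
Period 2:
Births: 597 × 0.176 = 105
20–39: 188 × 0.948 = 178
40+: 597 × 0.936 + 1387 × 0.487 = 559 + 675 = 1234
→ [105, 178, 1234]
Scenario A total after 2 periods: 1517
Scenario B projection —
Period 1:
Births: 1070 × 0.226 = 242
20–39: 630 × 0.948 = 597
40+: 1070 × 0.936 + 790 × 0.487 = 1002 + 385 = 1387
→ [242, 597, 1387]
Period 2:
Births: 597 × 0.226 = 135
20–39: 242 × 0.948 = 229
40+: 597 × 0.936 + 1387 × 0.487 = 559 + 675 = 1234
→ [135, 229, 1234]
Scenario B total after 2 periods: 1598
Difference B − A = 1598 − 1517 = 81

81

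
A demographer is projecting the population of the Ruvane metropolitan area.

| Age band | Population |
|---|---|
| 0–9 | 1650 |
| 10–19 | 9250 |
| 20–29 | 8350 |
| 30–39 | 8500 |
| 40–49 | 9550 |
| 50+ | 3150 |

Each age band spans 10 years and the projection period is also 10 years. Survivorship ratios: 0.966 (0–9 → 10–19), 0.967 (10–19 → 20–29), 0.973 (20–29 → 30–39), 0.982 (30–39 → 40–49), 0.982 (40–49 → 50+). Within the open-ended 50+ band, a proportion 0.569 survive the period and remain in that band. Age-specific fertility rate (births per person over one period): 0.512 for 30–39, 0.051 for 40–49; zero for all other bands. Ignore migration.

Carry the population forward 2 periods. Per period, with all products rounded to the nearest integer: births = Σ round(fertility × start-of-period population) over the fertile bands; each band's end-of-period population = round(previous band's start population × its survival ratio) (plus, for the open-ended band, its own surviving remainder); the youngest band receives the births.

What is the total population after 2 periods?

42036

Call the bands 1 to 6, youngest first.
Period 1.
Births: 8500 × 0.512 = 4352  |  9550 × 0.051 = 487 — total 4839
Band 2: 1650 × 0.966 = 1594
Band 3: 9250 × 0.967 = 8945
Band 4: 8350 × 0.973 = 8125
Band 5: 8500 × 0.982 = 8347
Band 6: 9550 × 0.982 + 3150 × 0.569 = 9378 + 1792 = 11170
Population now: 0–9=4839, 10–19=1594, 20–29=8945, 30–39=8125, 40–49=8347, 50+=11170
Period 2.
Births: 8125 × 0.512 = 4160  |  8347 × 0.051 = 426 — total 4586
Band 2: 4839 × 0.966 = 4674
Band 3: 1594 × 0.967 = 1541
Band 4: 8945 × 0.973 = 8703
Band 5: 8125 × 0.982 = 7979
Band 6: 8347 × 0.982 + 11170 × 0.569 = 8197 + 6356 = 14553
Population now: 0–9=4586, 10–19=4674, 20–29=1541, 30–39=8703, 40–49=7979, 50+=14553
Total after period 2: 4586 + 4674 + 1541 + 8703 + 7979 + 14553 = 42036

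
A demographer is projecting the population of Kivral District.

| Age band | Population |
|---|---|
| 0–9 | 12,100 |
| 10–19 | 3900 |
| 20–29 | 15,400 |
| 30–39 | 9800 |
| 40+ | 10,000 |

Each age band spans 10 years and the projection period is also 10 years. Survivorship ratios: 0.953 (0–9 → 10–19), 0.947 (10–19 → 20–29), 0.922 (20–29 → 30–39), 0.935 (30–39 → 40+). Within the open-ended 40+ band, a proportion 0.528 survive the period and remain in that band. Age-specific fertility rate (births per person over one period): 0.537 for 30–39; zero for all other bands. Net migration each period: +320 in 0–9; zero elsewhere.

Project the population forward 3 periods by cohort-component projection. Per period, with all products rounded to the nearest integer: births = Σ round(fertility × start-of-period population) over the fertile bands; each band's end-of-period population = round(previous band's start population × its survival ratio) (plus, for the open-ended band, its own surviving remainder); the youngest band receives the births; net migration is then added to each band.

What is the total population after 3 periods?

— Period 1 —
Births: 9800 * 0.537 = 5263
10–19: 12100 * 0.953 = 11531
20–29: 3900 * 0.947 = 3693
30–39: 15400 * 0.922 = 14199
40+: 9800 * 0.935 + 10000 * 0.528 = 9163 + 5280 = 14443
Net migration: 0–9 + 320 → 5583
Giving 5583 / 11531 / 3693 / 14199 / 14443.
— Period 2 —
Births: 14199 * 0.537 = 7625
10–19: 5583 * 0.953 = 5321
20–29: 11531 * 0.947 = 10920
30–39: 3693 * 0.922 = 3405
40+: 14199 * 0.935 + 14443 * 0.528 = 13276 + 7626 = 20902
Net migration: 0–9 + 320 → 7945
Giving 7945 / 5321 / 10920 / 3405 / 20902.
— Period 3 —
Births: 3405 * 0.537 = 1828
10–19: 7945 * 0.953 = 7572
20–29: 5321 * 0.947 = 5039
30–39: 10920 * 0.922 = 10068
40+: 3405 * 0.935 + 20902 * 0.528 = 3184 + 11036 = 14220
Net migration: 0–9 + 320 → 2148
Giving 2148 / 7572 / 5039 / 10068 / 14220.
Total after period 3: 2148 + 7572 + 5039 + 10068 + 14220 = 39047

39047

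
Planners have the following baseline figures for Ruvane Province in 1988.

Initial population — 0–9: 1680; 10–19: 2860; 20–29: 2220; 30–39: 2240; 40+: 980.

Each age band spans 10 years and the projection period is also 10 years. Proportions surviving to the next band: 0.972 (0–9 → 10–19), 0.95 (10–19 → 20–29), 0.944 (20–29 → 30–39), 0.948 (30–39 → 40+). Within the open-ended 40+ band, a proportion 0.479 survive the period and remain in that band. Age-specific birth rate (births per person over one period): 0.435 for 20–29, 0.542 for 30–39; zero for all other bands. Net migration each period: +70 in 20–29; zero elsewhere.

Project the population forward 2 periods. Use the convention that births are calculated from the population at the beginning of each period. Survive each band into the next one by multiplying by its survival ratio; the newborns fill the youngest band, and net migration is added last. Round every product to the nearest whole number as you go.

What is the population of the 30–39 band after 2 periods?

2631

Period 1.
Births: 2220 * 0.435 = 966 ; 2240 * 0.542 = 1214 ⇒ total 2180
10–19: 1680 * 0.972 = 1633
20–29: 2860 * 0.95 = 2717
30–39: 2220 * 0.944 = 2096
40+: 2240 * 0.948 + 980 * 0.479 = 2124 + 469 = 2593
Net migration: 20–29 + 70 → 2787
End of period: [2180, 1633, 2787, 2096, 2593]
Period 2.
Births: 2787 * 0.435 = 1212 ; 2096 * 0.542 = 1136 ⇒ total 2348
10–19: 2180 * 0.972 = 2119
20–29: 1633 * 0.95 = 1551
30–39: 2787 * 0.944 = 2631
40+: 2096 * 0.948 + 2593 * 0.479 = 1987 + 1242 = 3229
Net migration: 20–29 + 70 → 1621
End of period: [2348, 2119, 1621, 2631, 3229]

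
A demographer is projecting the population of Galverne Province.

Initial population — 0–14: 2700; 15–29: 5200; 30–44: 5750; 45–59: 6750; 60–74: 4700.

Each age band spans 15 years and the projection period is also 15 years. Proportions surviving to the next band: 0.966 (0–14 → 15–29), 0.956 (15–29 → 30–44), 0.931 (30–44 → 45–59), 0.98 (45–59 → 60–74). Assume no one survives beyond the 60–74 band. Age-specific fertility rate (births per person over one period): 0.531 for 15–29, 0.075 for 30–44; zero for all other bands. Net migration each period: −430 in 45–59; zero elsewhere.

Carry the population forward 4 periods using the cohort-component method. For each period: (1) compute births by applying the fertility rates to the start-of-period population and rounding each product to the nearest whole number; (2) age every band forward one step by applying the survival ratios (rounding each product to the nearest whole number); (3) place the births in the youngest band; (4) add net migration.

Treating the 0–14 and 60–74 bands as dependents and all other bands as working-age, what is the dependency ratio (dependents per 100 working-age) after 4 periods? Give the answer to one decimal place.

52.2

Call the bands 1 to 5, youngest first.
[period 1]
Births: 5200 × 0.531 = 2761, 5750 × 0.075 = 431 — total 3192
Band 2: 2700 × 0.966 = 2608
Band 3: 5200 × 0.956 = 4971
Band 4: 5750 × 0.931 = 5353
Band 5: 6750 × 0.98 = 6615
Net migration: Band 4 − 430 → 4923
End of period: [3192, 2608, 4971, 4923, 6615]
[period 2]
Births: 2608 × 0.531 = 1385, 4971 × 0.075 = 373 — total 1758
Band 2: 3192 × 0.966 = 3083
Band 3: 2608 × 0.956 = 2493
Band 4: 4971 × 0.931 = 4628
Band 5: 4923 × 0.98 = 4825
Net migration: Band 4 − 430 → 4198
End of period: [1758, 3083, 2493, 4198, 4825]
[period 3]
Births: 3083 × 0.531 = 1637, 2493 × 0.075 = 187 — total 1824
Band 2: 1758 × 0.966 = 1698
Band 3: 3083 × 0.956 = 2947
Band 4: 2493 × 0.931 = 2321
Band 5: 4198 × 0.98 = 4114
Net migration: Band 4 − 430 → 1891
End of period: [1824, 1698, 2947, 1891, 4114]
[period 4]
Births: 1698 × 0.531 = 902, 2947 × 0.075 = 221 — total 1123
Band 2: 1824 × 0.966 = 1762
Band 3: 1698 × 0.956 = 1623
Band 4: 2947 × 0.931 = 2744
Band 5: 1891 × 0.98 = 1853
Net migration: Band 4 − 430 → 2314
End of period: [1123, 1762, 1623, 2314, 1853]
Dependents (band 0–14 + band 60–74) = 1123 + 1853 = 2976; working-age = 5699; ratio = 2976/5699 × 100 = 52.2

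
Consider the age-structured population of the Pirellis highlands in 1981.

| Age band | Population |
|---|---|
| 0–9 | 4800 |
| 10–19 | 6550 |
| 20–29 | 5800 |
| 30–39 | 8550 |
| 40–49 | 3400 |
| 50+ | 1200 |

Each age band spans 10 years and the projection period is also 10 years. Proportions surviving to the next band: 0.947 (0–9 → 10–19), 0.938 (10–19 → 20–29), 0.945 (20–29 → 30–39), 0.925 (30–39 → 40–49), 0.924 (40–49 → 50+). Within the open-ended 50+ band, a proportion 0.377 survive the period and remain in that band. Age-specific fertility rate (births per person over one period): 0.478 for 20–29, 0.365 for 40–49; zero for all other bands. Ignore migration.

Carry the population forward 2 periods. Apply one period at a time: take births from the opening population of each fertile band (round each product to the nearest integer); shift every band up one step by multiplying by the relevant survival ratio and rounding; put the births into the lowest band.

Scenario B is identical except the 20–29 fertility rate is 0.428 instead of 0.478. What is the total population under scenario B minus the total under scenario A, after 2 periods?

Period 1:
Births: 5800 * 0.478 = 2772  |  3400 * 0.365 = 1241 → total 4013
10–19: 4800 * 0.947 = 4546
20–29: 6550 * 0.938 = 6144
30–39: 5800 * 0.945 = 5481
40–49: 8550 * 0.925 = 7909
50+: 3400 * 0.924 + 1200 * 0.377 = 3142 + 452 = 3594
→ [4013, 4546, 6144, 5481, 7909, 3594]
Period 2:
Births: 6144 * 0.478 = 2937  |  7909 * 0.365 = 2887 → total 5824
10–19: 4013 * 0.947 = 3800
20–29: 4546 * 0.938 = 4264
30–39: 6144 * 0.945 = 5806
40–49: 5481 * 0.925 = 5070
50+: 7909 * 0.924 + 3594 * 0.377 = 7308 + 1355 = 8663
→ [5824, 3800, 4264, 5806, 5070, 8663]
Scenario A total after 2 periods: 33427
Scenario B projection —
Period 1:
Births: 5800 * 0.428 = 2482  |  3400 * 0.365 = 1241 → total 3723
10–19: 4800 * 0.947 = 4546
20–29: 6550 * 0.938 = 6144
30–39: 5800 * 0.945 = 5481
40–49: 8550 * 0.925 = 7909
50+: 3400 * 0.924 + 1200 * 0.377 = 3142 + 452 = 3594
→ [3723, 4546, 6144, 5481, 7909, 3594]
Period 2:
Births: 6144 * 0.428 = 2630  |  7909 * 0.365 = 2887 → total 5517
10–19: 3723 * 0.947 = 3526
20–29: 4546 * 0.938 = 4264
30–39: 6144 * 0.945 = 5806
40–49: 5481 * 0.925 = 5070
50+: 7909 * 0.924 + 3594 * 0.377 = 7308 + 1355 = 8663
→ [5517, 3526, 4264, 5806, 5070, 8663]
Scenario B total after 2 periods: 32846
Difference B − A = 32846 − 33427 = -581

-581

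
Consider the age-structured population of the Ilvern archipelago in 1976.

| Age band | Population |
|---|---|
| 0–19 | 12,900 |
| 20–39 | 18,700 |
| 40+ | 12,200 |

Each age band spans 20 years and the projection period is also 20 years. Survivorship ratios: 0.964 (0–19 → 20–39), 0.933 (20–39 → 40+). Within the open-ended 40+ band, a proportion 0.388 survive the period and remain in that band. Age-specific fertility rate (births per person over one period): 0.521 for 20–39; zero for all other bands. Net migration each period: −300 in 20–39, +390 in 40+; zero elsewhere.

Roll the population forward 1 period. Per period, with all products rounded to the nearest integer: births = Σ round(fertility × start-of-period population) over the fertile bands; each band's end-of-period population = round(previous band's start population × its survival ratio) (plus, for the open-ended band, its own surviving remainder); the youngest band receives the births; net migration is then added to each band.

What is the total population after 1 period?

44450

Period 1:
Births: 18700 * 0.521 = 9743
20–39: 12900 * 0.964 = 12436
40+: 18700 * 0.933 + 12200 * 0.388 = 17447 + 4734 = 22181
Net migration: 20–39 − 300 → 12136; 40+ + 390 → 22571
End of period: [9743, 12136, 22571]
Total after period 1: 9743 + 12136 + 22571 = 44450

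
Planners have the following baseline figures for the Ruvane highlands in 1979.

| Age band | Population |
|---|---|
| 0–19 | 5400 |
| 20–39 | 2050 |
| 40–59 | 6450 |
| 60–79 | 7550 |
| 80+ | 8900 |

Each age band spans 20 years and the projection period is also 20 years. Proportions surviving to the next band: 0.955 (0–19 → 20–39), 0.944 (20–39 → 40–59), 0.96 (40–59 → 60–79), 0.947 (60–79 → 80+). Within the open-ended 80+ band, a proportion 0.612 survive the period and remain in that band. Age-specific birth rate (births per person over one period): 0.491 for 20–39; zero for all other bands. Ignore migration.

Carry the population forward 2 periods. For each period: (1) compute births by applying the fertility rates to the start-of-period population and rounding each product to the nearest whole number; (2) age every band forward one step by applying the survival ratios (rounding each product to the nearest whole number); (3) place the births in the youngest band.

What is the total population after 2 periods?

Period 1.
Births: 2050 × 0.491 = 1007
20–39: 5400 × 0.955 = 5157
40–59: 2050 × 0.944 = 1935
60–79: 6450 × 0.96 = 6192
80+: 7550 × 0.947 + 8900 × 0.612 = 7150 + 5447 = 12597
→ [1007, 5157, 1935, 6192, 12597]
Period 2.
Births: 5157 × 0.491 = 2532
20–39: 1007 × 0.955 = 962
40–59: 5157 × 0.944 = 4868
60–79: 1935 × 0.96 = 1858
80+: 6192 × 0.947 + 12597 × 0.612 = 5864 + 7709 = 13573
→ [2532, 962, 4868, 1858, 13573]
Total after period 2: 2532 + 962 + 4868 + 1858 + 13573 = 23793

23793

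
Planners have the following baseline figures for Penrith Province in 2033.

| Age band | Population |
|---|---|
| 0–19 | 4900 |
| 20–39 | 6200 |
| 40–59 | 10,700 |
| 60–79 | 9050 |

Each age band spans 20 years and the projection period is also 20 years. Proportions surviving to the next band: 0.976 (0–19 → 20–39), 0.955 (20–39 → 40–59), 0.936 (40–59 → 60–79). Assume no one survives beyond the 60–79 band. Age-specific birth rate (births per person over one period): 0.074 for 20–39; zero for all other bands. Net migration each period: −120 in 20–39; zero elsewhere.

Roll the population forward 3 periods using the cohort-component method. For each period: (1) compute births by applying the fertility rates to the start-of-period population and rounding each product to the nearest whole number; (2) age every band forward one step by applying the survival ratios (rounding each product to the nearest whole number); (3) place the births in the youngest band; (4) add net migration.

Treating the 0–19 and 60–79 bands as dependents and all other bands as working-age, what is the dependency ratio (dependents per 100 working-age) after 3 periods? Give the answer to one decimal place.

Let group 1 be 0–19 through group 4 = 60–79.
[period 1]
Births: 6200 × 0.074 = 459
Group 2: 4900 × 0.976 = 4782
Group 3: 6200 × 0.955 = 5921
Group 4: 10700 × 0.936 = 10015
Net migration: Group 2 − 120 → 4662
End of period: [459, 4662, 5921, 10015]
[period 2]
Births: 4662 × 0.074 = 345
Group 2: 459 × 0.976 = 448
Group 3: 4662 × 0.955 = 4452
Group 4: 5921 × 0.936 = 5542
Net migration: Group 2 − 120 → 328
End of period: [345, 328, 4452, 5542]
[period 3]
Births: 328 × 0.074 = 24
Group 2: 345 × 0.976 = 337
Group 3: 328 × 0.955 = 313
Group 4: 4452 × 0.936 = 4167
Net migration: Group 2 − 120 → 217
End of period: [24, 217, 313, 4167]
Dependents (band 0–19 + band 60–79) = 24 + 4167 = 4191; working-age = 530; ratio = 4191/530 × 100 = 790.8

790.8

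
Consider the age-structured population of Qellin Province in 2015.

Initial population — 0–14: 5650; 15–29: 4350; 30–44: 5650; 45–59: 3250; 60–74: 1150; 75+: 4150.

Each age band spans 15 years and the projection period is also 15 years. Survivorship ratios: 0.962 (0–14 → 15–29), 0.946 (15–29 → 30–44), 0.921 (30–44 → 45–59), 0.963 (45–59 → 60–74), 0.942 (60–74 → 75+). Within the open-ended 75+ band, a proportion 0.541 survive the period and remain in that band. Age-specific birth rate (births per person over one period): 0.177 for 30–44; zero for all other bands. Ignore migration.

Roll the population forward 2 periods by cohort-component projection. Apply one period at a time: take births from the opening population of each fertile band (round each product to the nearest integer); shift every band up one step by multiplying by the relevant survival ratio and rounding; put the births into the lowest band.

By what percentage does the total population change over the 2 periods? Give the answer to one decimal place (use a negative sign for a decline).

(Groups numbered youngest = 1 to oldest = 6.)
[period 1]
Births: 5650 * 0.177 = 1000
Group 2: 5650 * 0.962 = 5435
Group 3: 4350 * 0.946 = 4115
Group 4: 5650 * 0.921 = 5204
Group 5: 3250 * 0.963 = 3130
Group 6: 1150 * 0.942 + 4150 * 0.541 = 1083 + 2245 = 3328
Population now: 0–14=1000, 15–29=5435, 30–44=4115, 45–59=5204, 60–74=3130, 75+=3328
[period 2]
Births: 4115 * 0.177 = 728
Group 2: 1000 * 0.962 = 962
Group 3: 5435 * 0.946 = 5142
Group 4: 4115 * 0.921 = 3790
Group 5: 5204 * 0.963 = 5011
Group 6: 3130 * 0.942 + 3328 * 0.541 = 2948 + 1800 = 4748
Population now: 0–14=728, 15–29=962, 30–44=5142, 45–59=3790, 60–74=5011, 75+=4748
Total: 24200 → 20381; change = -3819; percentage change = -15.8%

-15.8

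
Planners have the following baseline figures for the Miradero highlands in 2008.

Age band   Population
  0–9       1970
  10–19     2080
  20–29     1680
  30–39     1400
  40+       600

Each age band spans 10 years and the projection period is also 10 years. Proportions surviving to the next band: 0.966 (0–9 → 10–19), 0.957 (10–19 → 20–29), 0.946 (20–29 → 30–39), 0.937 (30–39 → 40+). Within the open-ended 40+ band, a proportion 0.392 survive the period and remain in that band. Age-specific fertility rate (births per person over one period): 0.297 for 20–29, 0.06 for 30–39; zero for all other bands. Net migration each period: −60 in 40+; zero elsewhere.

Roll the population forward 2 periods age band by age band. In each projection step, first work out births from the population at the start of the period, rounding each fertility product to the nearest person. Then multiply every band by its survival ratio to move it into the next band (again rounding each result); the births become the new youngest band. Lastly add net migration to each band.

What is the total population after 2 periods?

6965

(Bands numbered youngest = 1 to oldest = 5.)
Period 1.
Births: 1680 × 0.297 = 499 ; 1400 × 0.06 = 84 — total 583
Band 2: 1970 × 0.966 = 1903
Band 3: 2080 × 0.957 = 1991
Band 4: 1680 × 0.946 = 1589
Band 5: 1400 × 0.937 + 600 × 0.392 = 1312 + 235 = 1547
Net migration: Band 5 − 60 → 1487
Population now: 0–9=583, 10–19=1903, 20–29=1991, 30–39=1589, 40+=1487
Period 2.
Births: 1991 × 0.297 = 591 ; 1589 × 0.06 = 95 — total 686
Band 2: 583 × 0.966 = 563
Band 3: 1903 × 0.957 = 1821
Band 4: 1991 × 0.946 = 1883
Band 5: 1589 × 0.937 + 1487 × 0.392 = 1489 + 583 = 2072
Net migration: Band 5 − 60 → 2012
Population now: 0–9=686, 10–19=563, 20–29=1821, 30–39=1883, 40+=2012
Total after period 2: 686 + 563 + 1821 + 1883 + 2012 = 6965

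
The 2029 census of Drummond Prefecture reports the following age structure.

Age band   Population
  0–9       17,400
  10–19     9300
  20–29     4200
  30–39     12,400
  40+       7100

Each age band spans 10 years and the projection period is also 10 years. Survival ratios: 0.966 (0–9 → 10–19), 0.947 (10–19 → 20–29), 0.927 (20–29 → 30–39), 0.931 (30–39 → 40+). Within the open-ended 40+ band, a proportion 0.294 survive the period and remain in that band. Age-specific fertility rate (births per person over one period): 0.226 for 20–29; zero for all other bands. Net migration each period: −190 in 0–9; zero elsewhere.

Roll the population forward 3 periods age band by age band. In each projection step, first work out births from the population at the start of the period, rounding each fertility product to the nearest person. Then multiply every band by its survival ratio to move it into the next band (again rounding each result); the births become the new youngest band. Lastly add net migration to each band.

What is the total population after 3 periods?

Numbering the bands 1..5 from youngest to oldest:
After projecting period 1:
Births: 4200 × 0.226 = 949
Band 2: 17400 × 0.966 = 16808
Band 3: 9300 × 0.947 = 8807
Band 4: 4200 × 0.927 = 3893
Band 5: 12400 × 0.931 + 7100 × 0.294 = 11544 + 2087 = 13631
Net migration: Band 1 − 190 → 759
End of period: [759, 16808, 8807, 3893, 13631]
After projecting period 2:
Births: 8807 × 0.226 = 1990
Band 2: 759 × 0.966 = 733
Band 3: 16808 × 0.947 = 15917
Band 4: 8807 × 0.927 = 8164
Band 5: 3893 × 0.931 + 13631 × 0.294 = 3624 + 4008 = 7632
Net migration: Band 1 − 190 → 1800
End of period: [1800, 733, 15917, 8164, 7632]
After projecting period 3:
Births: 15917 × 0.226 = 3597
Band 2: 1800 × 0.966 = 1739
Band 3: 733 × 0.947 = 694
Band 4: 15917 × 0.927 = 14755
Band 5: 8164 × 0.931 + 7632 × 0.294 = 7601 + 2244 = 9845
Net migration: Band 1 − 190 → 3407
End of period: [3407, 1739, 694, 14755, 9845]
Total after period 3: 3407 + 1739 + 694 + 14755 + 9845 = 30440

30440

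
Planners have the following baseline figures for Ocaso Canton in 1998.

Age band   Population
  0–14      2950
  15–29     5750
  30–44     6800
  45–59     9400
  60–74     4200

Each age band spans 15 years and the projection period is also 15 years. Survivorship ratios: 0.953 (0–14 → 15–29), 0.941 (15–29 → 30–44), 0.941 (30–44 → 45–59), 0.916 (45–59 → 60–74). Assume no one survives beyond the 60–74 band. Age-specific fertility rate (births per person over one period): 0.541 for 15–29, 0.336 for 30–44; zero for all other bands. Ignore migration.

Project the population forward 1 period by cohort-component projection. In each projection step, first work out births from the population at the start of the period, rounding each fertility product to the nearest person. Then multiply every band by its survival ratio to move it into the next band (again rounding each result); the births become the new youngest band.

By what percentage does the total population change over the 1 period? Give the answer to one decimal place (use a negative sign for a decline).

-1.6

Period 1:
Births: 5750 × 0.541 = 3111, 6800 × 0.336 = 2285 → 5396
15–29: 2950 × 0.953 = 2811
30–44: 5750 × 0.941 = 5411
45–59: 6800 × 0.941 = 6399
60–74: 9400 × 0.916 = 8610
End of period: [5396, 2811, 5411, 6399, 8610]
Total: 29100 → 28627; change = -473; percentage change = -1.6%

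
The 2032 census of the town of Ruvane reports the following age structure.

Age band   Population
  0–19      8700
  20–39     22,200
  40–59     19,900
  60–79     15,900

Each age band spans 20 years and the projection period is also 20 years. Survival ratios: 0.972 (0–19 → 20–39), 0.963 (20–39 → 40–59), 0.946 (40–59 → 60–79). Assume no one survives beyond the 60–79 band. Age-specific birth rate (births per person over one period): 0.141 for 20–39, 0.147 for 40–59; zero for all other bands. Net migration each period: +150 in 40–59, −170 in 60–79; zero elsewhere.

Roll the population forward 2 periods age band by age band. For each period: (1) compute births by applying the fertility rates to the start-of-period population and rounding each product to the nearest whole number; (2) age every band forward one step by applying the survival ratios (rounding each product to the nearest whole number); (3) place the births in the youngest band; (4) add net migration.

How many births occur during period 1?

[period 1]
Births: 22200 * 0.141 = 3130 ; 19900 * 0.147 = 2925 → 6055
20–39: 8700 * 0.972 = 8456
40–59: 22200 * 0.963 = 21379
60–79: 19900 * 0.946 = 18825
Net migration: 40–59 + 150 → 21529; 60–79 − 170 → 18655
Population now: 0–19=6055, 20–39=8456, 40–59=21529, 60–79=18655

6055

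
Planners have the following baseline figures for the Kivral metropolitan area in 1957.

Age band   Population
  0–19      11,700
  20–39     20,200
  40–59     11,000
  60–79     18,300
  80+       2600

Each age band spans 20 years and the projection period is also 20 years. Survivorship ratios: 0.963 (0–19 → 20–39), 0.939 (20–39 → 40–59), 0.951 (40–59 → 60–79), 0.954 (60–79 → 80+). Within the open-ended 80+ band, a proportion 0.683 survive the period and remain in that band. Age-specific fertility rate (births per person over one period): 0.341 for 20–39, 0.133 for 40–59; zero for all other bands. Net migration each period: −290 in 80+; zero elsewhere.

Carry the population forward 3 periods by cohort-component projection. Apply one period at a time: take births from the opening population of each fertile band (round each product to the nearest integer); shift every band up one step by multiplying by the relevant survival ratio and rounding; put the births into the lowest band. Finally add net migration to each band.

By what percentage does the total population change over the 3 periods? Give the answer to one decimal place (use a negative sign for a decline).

-5.5

(Bands numbered youngest = 1 to oldest = 5.)
Period 1:
Births: 20200 × 0.341 = 6888  |  11000 × 0.133 = 1463 → 8351
Band 2: 11700 × 0.963 = 11267
Band 3: 20200 × 0.939 = 18968
Band 4: 11000 × 0.951 = 10461
Band 5: 18300 × 0.954 + 2600 × 0.683 = 17458 + 1776 = 19234
Net migration: Band 5 − 290 → 18944
End of period: [8351, 11267, 18968, 10461, 18944]
Period 2:
Births: 11267 × 0.341 = 3842  |  18968 × 0.133 = 2523 → 6365
Band 2: 8351 × 0.963 = 8042
Band 3: 11267 × 0.939 = 10580
Band 4: 18968 × 0.951 = 18039
Band 5: 10461 × 0.954 + 18944 × 0.683 = 9980 + 12939 = 22919
Net migration: Band 5 − 290 → 22629
End of period: [6365, 8042, 10580, 18039, 22629]
Period 3:
Births: 8042 × 0.341 = 2742  |  10580 × 0.133 = 1407 → 4149
Band 2: 6365 × 0.963 = 6129
Band 3: 8042 × 0.939 = 7551
Band 4: 10580 × 0.951 = 10062
Band 5: 18039 × 0.954 + 22629 × 0.683 = 17209 + 15456 = 32665
Net migration: Band 5 − 290 → 32375
End of period: [4149, 6129, 7551, 10062, 32375]
Total: 63800 → 60266; change = -3534; percentage change = -5.5%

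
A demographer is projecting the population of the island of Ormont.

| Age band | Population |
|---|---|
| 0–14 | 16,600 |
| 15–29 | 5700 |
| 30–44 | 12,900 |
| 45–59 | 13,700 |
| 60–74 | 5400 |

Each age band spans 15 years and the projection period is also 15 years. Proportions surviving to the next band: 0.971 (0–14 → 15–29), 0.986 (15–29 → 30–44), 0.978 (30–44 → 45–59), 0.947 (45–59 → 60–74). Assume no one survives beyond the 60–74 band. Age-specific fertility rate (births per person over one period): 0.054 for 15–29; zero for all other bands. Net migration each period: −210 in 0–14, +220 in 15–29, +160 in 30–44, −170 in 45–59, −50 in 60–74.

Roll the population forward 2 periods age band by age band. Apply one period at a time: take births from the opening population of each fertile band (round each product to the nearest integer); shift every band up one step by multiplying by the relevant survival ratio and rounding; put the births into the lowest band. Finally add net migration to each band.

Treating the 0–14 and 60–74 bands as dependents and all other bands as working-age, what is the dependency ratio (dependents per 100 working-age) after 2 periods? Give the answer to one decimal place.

56.2

After projecting period 1:
Births: 5700 × 0.054 = 308
15–29: 16600 × 0.971 = 16119
30–44: 5700 × 0.986 = 5620
45–59: 12900 × 0.978 = 12616
60–74: 13700 × 0.947 = 12974
Net migration: 0–14 − 210 → 98; 15–29 + 220 → 16339; 30–44 + 160 → 5780; 45–59 − 170 → 12446; 60–74 − 50 → 12924
Giving 98 / 16339 / 5780 / 12446 / 12924.
After projecting period 2:
Births: 16339 × 0.054 = 882
15–29: 98 × 0.971 = 95
30–44: 16339 × 0.986 = 16110
45–59: 5780 × 0.978 = 5653
60–74: 12446 × 0.947 = 11786
Net migration: 0–14 − 210 → 672; 15–29 + 220 → 315; 30–44 + 160 → 16270; 45–59 − 170 → 5483; 60–74 − 50 → 11736
Giving 672 / 315 / 16270 / 5483 / 11736.
Dependents (band 0–14 + band 60–74) = 672 + 11736 = 12408; working-age = 22068; ratio = 12408/22068 × 100 = 56.2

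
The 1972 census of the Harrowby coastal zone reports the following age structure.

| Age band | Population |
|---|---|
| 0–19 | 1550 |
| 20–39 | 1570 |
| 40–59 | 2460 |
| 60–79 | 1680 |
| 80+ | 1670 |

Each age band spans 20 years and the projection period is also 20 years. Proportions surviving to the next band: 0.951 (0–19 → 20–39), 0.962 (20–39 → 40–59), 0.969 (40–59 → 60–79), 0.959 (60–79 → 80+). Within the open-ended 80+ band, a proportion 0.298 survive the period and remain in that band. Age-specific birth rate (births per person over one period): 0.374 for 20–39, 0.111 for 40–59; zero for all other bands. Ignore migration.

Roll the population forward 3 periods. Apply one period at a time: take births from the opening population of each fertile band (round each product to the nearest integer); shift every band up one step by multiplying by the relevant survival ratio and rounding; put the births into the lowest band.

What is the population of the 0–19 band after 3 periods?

Period 1.
Births: 1570 * 0.374 = 587, 2460 * 0.111 = 273 → total 860
20–39: 1550 * 0.951 = 1474
40–59: 1570 * 0.962 = 1510
60–79: 2460 * 0.969 = 2384
80+: 1680 * 0.959 + 1670 * 0.298 = 1611 + 498 = 2109
→ [860, 1474, 1510, 2384, 2109]
Period 2.
Births: 1474 * 0.374 = 551, 1510 * 0.111 = 168 → total 719
20–39: 860 * 0.951 = 818
40–59: 1474 * 0.962 = 1418
60–79: 1510 * 0.969 = 1463
80+: 2384 * 0.959 + 2109 * 0.298 = 2286 + 628 = 2914
→ [719, 818, 1418, 1463, 2914]
Period 3.
Births: 818 * 0.374 = 306, 1418 * 0.111 = 157 → total 463
20–39: 719 * 0.951 = 684
40–59: 818 * 0.962 = 787
60–79: 1418 * 0.969 = 1374
80+: 1463 * 0.959 + 2914 * 0.298 = 1403 + 868 = 2271
→ [463, 684, 787, 1374, 2271]

463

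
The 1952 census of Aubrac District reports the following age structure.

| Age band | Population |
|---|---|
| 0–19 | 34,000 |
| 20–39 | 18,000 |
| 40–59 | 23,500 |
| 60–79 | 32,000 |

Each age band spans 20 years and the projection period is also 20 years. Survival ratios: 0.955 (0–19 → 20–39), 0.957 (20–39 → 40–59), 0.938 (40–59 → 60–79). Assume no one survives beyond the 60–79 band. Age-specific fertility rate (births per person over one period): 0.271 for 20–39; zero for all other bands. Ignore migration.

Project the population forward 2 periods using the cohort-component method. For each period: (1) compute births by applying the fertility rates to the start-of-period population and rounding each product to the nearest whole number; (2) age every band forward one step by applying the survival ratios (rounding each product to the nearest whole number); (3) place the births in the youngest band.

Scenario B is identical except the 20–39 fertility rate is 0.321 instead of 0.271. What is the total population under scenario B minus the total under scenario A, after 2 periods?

Let band 1 be 0–19 through band 4 = 60–79.
— Period 1 —
Births: 18000 × 0.271 = 4878
Band 2: 34000 × 0.955 = 32470
Band 3: 18000 × 0.957 = 17226
Band 4: 23500 × 0.938 = 22043
→ [4878, 32470, 17226, 22043]
— Period 2 —
Births: 32470 × 0.271 = 8799
Band 2: 4878 × 0.955 = 4658
Band 3: 32470 × 0.957 = 31074
Band 4: 17226 × 0.938 = 16158
→ [8799, 4658, 31074, 16158]
Scenario A total after 2 periods: 60689
Scenario B projection —
— Period 1 —
Births: 18000 × 0.321 = 5778
Band 2: 34000 × 0.955 = 32470
Band 3: 18000 × 0.957 = 17226
Band 4: 23500 × 0.938 = 22043
→ [5778, 32470, 17226, 22043]
— Period 2 —
Births: 32470 × 0.321 = 10423
Band 2: 5778 × 0.955 = 5518
Band 3: 32470 × 0.957 = 31074
Band 4: 17226 × 0.938 = 16158
→ [10423, 5518, 31074, 16158]
Scenario B total after 2 periods: 63173
Difference B − A = 63173 − 60689 = 2484

2484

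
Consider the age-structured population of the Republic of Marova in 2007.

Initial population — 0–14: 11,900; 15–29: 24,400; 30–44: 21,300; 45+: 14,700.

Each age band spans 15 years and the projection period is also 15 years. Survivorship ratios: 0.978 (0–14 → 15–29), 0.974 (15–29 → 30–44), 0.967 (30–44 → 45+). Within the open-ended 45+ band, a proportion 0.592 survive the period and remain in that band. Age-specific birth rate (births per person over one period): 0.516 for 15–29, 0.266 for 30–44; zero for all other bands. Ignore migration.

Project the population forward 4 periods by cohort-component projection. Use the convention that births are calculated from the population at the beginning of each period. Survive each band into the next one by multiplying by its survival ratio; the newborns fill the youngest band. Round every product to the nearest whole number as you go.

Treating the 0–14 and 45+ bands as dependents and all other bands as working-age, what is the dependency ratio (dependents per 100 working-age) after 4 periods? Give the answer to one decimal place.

203.7

Period 1:
Births: 24400 × 0.516 = 12590 ; 21300 × 0.266 = 5666 → 18256
15–29: 11900 × 0.978 = 11638
30–44: 24400 × 0.974 = 23766
45+: 21300 × 0.967 + 14700 × 0.592 = 20597 + 8702 = 29299
Population now: 0–14=18256, 15–29=11638, 30–44=23766, 45+=29299
Period 2:
Births: 11638 × 0.516 = 6005 ; 23766 × 0.266 = 6322 → 12327
15–29: 18256 × 0.978 = 17854
30–44: 11638 × 0.974 = 11335
45+: 23766 × 0.967 + 29299 × 0.592 = 22982 + 17345 = 40327
Population now: 0–14=12327, 15–29=17854, 30–44=11335, 45+=40327
Period 3:
Births: 17854 × 0.516 = 9213 ; 11335 × 0.266 = 3015 → 12228
15–29: 12327 × 0.978 = 12056
30–44: 17854 × 0.974 = 17390
45+: 11335 × 0.967 + 40327 × 0.592 = 10961 + 23874 = 34835
Population now: 0–14=12228, 15–29=12056, 30–44=17390, 45+=34835
Period 4:
Births: 12056 × 0.516 = 6221 ; 17390 × 0.266 = 4626 → 10847
15–29: 12228 × 0.978 = 11959
30–44: 12056 × 0.974 = 11743
45+: 17390 × 0.967 + 34835 × 0.592 = 16816 + 20622 = 37438
Population now: 0–14=10847, 15–29=11959, 30–44=11743, 45+=37438
Dependents (band 0–14 + band 45+) = 10847 + 37438 = 48285; working-age = 23702; ratio = 48285/23702 × 100 = 203.7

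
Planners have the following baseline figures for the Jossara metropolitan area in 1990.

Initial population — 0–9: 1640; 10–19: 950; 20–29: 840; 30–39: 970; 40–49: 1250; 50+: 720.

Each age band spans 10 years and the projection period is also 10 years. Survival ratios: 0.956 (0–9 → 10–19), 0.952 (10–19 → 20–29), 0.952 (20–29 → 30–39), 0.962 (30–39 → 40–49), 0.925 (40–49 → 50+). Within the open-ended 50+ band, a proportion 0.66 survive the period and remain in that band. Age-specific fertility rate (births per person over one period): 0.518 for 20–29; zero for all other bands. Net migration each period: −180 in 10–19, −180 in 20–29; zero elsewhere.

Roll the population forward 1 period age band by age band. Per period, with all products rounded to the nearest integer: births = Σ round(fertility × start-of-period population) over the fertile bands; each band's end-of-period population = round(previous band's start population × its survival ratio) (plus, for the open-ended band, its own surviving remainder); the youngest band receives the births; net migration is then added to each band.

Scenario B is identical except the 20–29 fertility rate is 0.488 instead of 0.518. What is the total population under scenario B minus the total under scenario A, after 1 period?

-25

— Period 1 —
Births: 840 * 0.518 = 435
10–19: 1640 * 0.956 = 1568
20–29: 950 * 0.952 = 904
30–39: 840 * 0.952 = 800
40–49: 970 * 0.962 = 933
50+: 1250 * 0.925 + 720 * 0.66 = 1156 + 475 = 1631
Net migration: 10–19 − 180 → 1388; 20–29 − 180 → 724
Giving 435 / 1388 / 724 / 800 / 933 / 1631.
Scenario A total after 1 period: 5911
Scenario B projection —
— Period 1 —
Births: 840 * 0.488 = 410
10–19: 1640 * 0.956 = 1568
20–29: 950 * 0.952 = 904
30–39: 840 * 0.952 = 800
40–49: 970 * 0.962 = 933
50+: 1250 * 0.925 + 720 * 0.66 = 1156 + 475 = 1631
Net migration: 10–19 − 180 → 1388; 20–29 − 180 → 724
Giving 410 / 1388 / 724 / 800 / 933 / 1631.
Scenario B total after 1 period: 5886
Difference B − A = 5886 − 5911 = -25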